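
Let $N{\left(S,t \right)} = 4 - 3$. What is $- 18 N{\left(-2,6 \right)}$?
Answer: $-18$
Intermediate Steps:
$N{\left(S,t \right)} = 1$
$- 18 N{\left(-2,6 \right)} = \left(-18\right) 1 = -18$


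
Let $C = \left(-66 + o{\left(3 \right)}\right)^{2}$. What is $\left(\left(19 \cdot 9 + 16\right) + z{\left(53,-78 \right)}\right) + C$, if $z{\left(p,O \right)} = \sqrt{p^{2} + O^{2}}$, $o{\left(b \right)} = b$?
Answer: $4156 + \sqrt{8893} \approx 4250.3$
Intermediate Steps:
$z{\left(p,O \right)} = \sqrt{O^{2} + p^{2}}$
$C = 3969$ ($C = \left(-66 + 3\right)^{2} = \left(-63\right)^{2} = 3969$)
$\left(\left(19 \cdot 9 + 16\right) + z{\left(53,-78 \right)}\right) + C = \left(\left(19 \cdot 9 + 16\right) + \sqrt{\left(-78\right)^{2} + 53^{2}}\right) + 3969 = \left(\left(171 + 16\right) + \sqrt{6084 + 2809}\right) + 3969 = \left(187 + \sqrt{8893}\right) + 3969 = 4156 + \sqrt{8893}$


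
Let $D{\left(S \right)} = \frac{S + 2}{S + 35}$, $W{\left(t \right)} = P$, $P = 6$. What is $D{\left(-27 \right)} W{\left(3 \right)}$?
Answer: $- \frac{75}{4} \approx -18.75$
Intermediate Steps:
$W{\left(t \right)} = 6$
$D{\left(S \right)} = \frac{2 + S}{35 + S}$
$D{\left(-27 \right)} W{\left(3 \right)} = \frac{2 - 27}{35 - 27} \cdot 6 = \frac{1}{8} \left(-25\right) 6 = \left(- \frac{25}{8}\right) 6 = - \frac{75}{4}$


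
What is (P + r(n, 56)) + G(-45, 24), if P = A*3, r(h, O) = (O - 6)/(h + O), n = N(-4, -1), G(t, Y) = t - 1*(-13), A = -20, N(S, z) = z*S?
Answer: -547/6 ≈ -91.167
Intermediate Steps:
N(S, z) = S*z
G(t, Y) = 13 + t (G(t, Y) = t + 13 = 13 + t)
n = 4 (n = -4*(-1) = 4)
r(h, O) = (-6 + O)/(O + h)
P = -60 (P = -20*3 = -60)
(P + r(n, 56)) + G(-45, 24) = (-60 + (-6 + 56)/(56 + 4)) + (13 - 45) = (-60 + 50/60) - 32 = (-60 + (1/60)*50) - 32 = (-60 + ⅚) - 32 = -355/6 - 32 = -547/6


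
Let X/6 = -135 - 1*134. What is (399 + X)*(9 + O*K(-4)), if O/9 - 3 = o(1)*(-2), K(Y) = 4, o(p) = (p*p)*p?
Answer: -54675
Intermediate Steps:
o(p) = p³ (o(p) = p²*p = p³)
X = -1614 (X = 6*(-135 - 1*134) = 6*(-135 - 134) = 6*(-269) = -1614)
O = 9 (O = 27 + 9*(1³*(-2)) = 27 + 9*(1*(-2)) = 27 + 9*(-2) = 27 - 18 = 9)
(399 + X)*(9 + O*K(-4)) = (399 - 1614)*(9 + 9*4) = -1215*(9 + 36) = -1215*45 = -54675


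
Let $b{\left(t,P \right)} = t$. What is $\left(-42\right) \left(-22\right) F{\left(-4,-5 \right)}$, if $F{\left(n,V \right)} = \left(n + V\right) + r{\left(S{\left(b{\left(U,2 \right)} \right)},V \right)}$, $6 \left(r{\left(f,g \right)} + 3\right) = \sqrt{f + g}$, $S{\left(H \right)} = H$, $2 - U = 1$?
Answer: $-11088 + 308 i \approx -11088.0 + 308.0 i$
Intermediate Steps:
$U = 1$ ($U = 2 - 1 = 1$)
$r{\left(f,g \right)} = -3 + \frac{\sqrt{f + g}}{6}$
$F{\left(n,V \right)} = -3 + V + n + \frac{\sqrt{1 + V}}{6}$ ($F{\left(n,V \right)} = \left(n + V\right) + \left(-3 + \frac{\sqrt{1 + V}}{6}\right) = \left(V + n\right) + \left(-3 + \frac{\sqrt{1 + V}}{6}\right) = -3 + V + n + \frac{\sqrt{1 + V}}{6}$)
$\left(-42\right) \left(-22\right) F{\left(-4,-5 \right)} = \left(-42\right) \left(-22\right) \left(-3 - 5 - 4 + \frac{\sqrt{1 - 5}}{6}\right) = 924 \left(-3 - 5 - 4 + \frac{\sqrt{-4}}{6}\right) = 924 \left(-3 - 5 - 4 + \frac{2 i}{6}\right) = 924 \left(-3 - 5 - 4 + \frac{i}{3}\right) = 924 \left(-12 + \frac{i}{3}\right) = -11088 + 308 i$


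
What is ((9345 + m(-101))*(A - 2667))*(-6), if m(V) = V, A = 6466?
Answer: -210707736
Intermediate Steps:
((9345 + m(-101))*(A - 2667))*(-6) = ((9345 - 101)*(6466 - 2667))*(-6) = (9244*3799)*(-6) = 35117956*(-6) = -210707736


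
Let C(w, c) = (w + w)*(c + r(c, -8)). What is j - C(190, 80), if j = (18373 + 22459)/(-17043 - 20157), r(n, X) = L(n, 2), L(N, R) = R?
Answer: -72449552/2325 ≈ -31161.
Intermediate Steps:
r(n, X) = 2
C(w, c) = 2*w*(2 + c) (C(w, c) = (w + w)*(c + 2) = (2*w)*(2 + c) = 2*w*(2 + c))
j = -2552/2325 (j = 40832/(-37200) = 40832*(-1/37200) = -2552/2325 ≈ -1.0976)
j - C(190, 80) = -2552/2325 - 2*190*(2 + 80) = -2552/2325 - 2*190*82 = -2552/2325 - 1*31160 = -2552/2325 - 31160 = -72449552/2325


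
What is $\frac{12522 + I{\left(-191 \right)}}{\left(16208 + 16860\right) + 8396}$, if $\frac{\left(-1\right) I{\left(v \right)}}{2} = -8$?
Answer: $\frac{6269}{20732} \approx 0.30238$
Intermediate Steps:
$I{\left(v \right)} = 16$ ($I{\left(v \right)} = \left(-2\right) \left(-8\right) = 16$)
$\frac{12522 + I{\left(-191 \right)}}{\left(16208 + 16860\right) + 8396} = \frac{12522 + 16}{\left(16208 + 16860\right) + 8396} = \frac{12538}{33068 + 8396} = \frac{12538}{41464} = 12538 \cdot \frac{1}{41464} = \frac{6269}{20732}$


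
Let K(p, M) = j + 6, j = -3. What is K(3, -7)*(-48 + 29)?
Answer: -57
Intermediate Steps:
K(p, M) = 3 (K(p, M) = -3 + 6 = 3)
K(3, -7)*(-48 + 29) = 3*(-48 + 29) = 3*(-19) = -57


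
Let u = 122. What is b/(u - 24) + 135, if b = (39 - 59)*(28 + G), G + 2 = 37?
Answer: 855/7 ≈ 122.14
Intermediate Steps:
G = 35 (G = -2 + 37 = 35)
b = -1260 (b = (39 - 59)*(28 + 35) = -20*63 = -1260)
b/(u - 24) + 135 = -1260/(122 - 24) + 135 = -1260/98 + 135 = -1260*1/98 + 135 = -90/7 + 135 = 855/7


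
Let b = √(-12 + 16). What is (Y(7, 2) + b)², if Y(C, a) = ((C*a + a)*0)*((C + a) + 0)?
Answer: 4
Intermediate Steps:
Y(C, a) = 0 (Y(C, a) = ((a + C*a)*0)*(C + a) = 0*(C + a) = 0)
b = 2 (b = √4 = 2)
(Y(7, 2) + b)² = (0 + 2)² = 2² = 4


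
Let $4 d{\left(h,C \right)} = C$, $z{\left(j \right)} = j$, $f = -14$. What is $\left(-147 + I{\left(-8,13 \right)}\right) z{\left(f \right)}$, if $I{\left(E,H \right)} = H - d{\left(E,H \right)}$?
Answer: $\frac{3843}{2} \approx 1921.5$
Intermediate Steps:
$d{\left(h,C \right)} = \frac{C}{4}$
$I{\left(E,H \right)} = \frac{3 H}{4}$ ($I{\left(E,H \right)} = H - \frac{H}{4} = \frac{3 H}{4}$)
$\left(-147 + I{\left(-8,13 \right)}\right) z{\left(f \right)} = \left(-147 + \frac{3}{4} \cdot 13\right) \left(-14\right) = \left(-147 + \frac{39}{4}\right) \left(-14\right) = \left(- \frac{549}{4}\right) \left(-14\right) = \frac{3843}{2}$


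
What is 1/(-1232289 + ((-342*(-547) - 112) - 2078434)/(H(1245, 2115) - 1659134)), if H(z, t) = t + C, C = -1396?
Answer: -150765/185785879133 ≈ -8.1150e-7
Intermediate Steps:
H(z, t) = -1396 + t (H(z, t) = t - 1396 = -1396 + t)
1/(-1232289 + ((-342*(-547) - 112) - 2078434)/(H(1245, 2115) - 1659134)) = 1/(-1232289 + ((-342*(-547) - 112) - 2078434)/((-1396 + 2115) - 1659134)) = 1/(-1232289 + ((187074 - 112) - 2078434)/(719 - 1659134)) = 1/(-1232289 + (186962 - 2078434)/(-1658415)) = 1/(-1232289 - 1891472*(-1/1658415)) = 1/(-1232289 + 171952/150765) = 1/(-185785879133/150765) = -150765/185785879133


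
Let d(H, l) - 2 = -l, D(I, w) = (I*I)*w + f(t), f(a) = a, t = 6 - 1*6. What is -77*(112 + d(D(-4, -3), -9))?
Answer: -9471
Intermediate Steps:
t = 0 (t = 6 - 6 = 0)
D(I, w) = w*I² (D(I, w) = (I*I)*w + 0 = I²*w + 0 = w*I² + 0 = w*I²)
d(H, l) = 2 - l
-77*(112 + d(D(-4, -3), -9)) = -77*(112 + (2 - 1*(-9))) = -77*(112 + (2 + 9)) = -77*(112 + 11) = -77*123 = -9471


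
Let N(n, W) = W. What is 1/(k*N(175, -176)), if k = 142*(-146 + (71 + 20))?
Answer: 1/1374560 ≈ 7.2751e-7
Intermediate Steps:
k = -7810 (k = 142*(-146 + 91) = 142*(-55) = -7810)
1/(k*N(175, -176)) = 1/(-7810*(-176)) = -1/7810*(-1/176) = 1/1374560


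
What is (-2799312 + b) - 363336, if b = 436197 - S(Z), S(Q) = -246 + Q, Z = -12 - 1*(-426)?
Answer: -2726619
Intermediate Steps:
Z = 414 (Z = -12 + 426 = 414)
b = 436029 (b = 436197 - (-246 + 414) = 436197 - 1*168 = 436197 - 168 = 436029)
(-2799312 + b) - 363336 = (-2799312 + 436029) - 363336 = -2363283 - 363336 = -2726619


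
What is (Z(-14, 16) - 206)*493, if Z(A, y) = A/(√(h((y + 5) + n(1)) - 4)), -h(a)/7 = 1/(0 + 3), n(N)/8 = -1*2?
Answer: -101558 + 6902*I*√57/19 ≈ -1.0156e+5 + 2742.6*I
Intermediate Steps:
n(N) = -16 (n(N) = 8*(-1*2) = 8*(-2) = -16)
h(a) = -7/3 (h(a) = -7/(0 + 3) = -7/3)
Z(A, y) = -I*A*√57/19 (Z(A, y) = A/(√(-7/3 - 4)) = A/(√(-19/3)) = A/((I*√57/3)) = A*(-I*√57/19) = -I*A*√57/19)
(Z(-14, 16) - 206)*493 = (-1/19*I*(-14)*√57 - 206)*493 = (14*I*√57/19 - 206)*493 = (-206 + 14*I*√57/19)*493 = -101558 + 6902*I*√57/19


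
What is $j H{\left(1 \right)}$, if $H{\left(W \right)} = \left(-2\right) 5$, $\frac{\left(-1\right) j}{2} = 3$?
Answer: $60$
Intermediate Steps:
$j = -6$ ($j = \left(-2\right) 3 = -6$)
$H{\left(W \right)} = -10$
$j H{\left(1 \right)} = \left(-6\right) \left(-10\right) = 60$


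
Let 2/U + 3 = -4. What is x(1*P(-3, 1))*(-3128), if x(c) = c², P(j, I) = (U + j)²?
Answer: -875342648/2401 ≈ -3.6457e+5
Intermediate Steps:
U = -2/7 (U = 2/(-3 - 4) = 2/(-7) = 2*(-⅐) = -2/7 ≈ -0.28571)
P(j, I) = (-2/7 + j)²
x(1*P(-3, 1))*(-3128) = (1*((-2 + 7*(-3))²/49))²*(-3128) = (1*((-2 - 21)²/49))²*(-3128) = (1*((1/49)*(-23)²))²*(-3128) = (1*((1/49)*529))²*(-3128) = (1*(529/49))²*(-3128) = (529/49)²*(-3128) = (279841/2401)*(-3128) = -875342648/2401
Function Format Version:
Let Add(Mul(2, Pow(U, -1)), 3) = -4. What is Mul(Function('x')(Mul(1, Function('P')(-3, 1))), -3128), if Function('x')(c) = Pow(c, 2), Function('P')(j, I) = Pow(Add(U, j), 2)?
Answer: Rational(-875342648, 2401) ≈ -3.6457e+5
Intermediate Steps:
U = Rational(-2, 7) (U = Mul(2, Pow(Add(-3, -4), -1)) = Mul(2, Pow(-7, -1)) = Mul(2, Rational(-1, 7)) = Rational(-2, 7) ≈ -0.28571)
Function('P')(j, I) = Pow(Add(Rational(-2, 7), j), 2)
Mul(Function('x')(Mul(1, Function('P')(-3, 1))), -3128) = Mul(Pow(Mul(1, Mul(Rational(1, 49), Pow(Add(-2, Mul(7, -3)), 2))), 2), -3128) = Mul(Pow(Mul(1, Mul(Rational(1, 49), Pow(Add(-2, -21), 2))), 2), -3128) = Mul(Pow(Mul(1, Mul(Rational(1, 49), Pow(-23, 2))), 2), -3128) = Mul(Pow(Mul(1, Mul(Rational(1, 49), 529)), 2), -3128) = Mul(Pow(Mul(1, Rational(529, 49)), 2), -3128) = Mul(Pow(Rational(529, 49), 2), -3128) = Mul(Rational(279841, 2401), -3128) = Rational(-875342648, 2401)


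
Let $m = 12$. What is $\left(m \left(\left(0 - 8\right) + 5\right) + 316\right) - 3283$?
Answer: $-3003$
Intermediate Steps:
$\left(m \left(\left(0 - 8\right) + 5\right) + 316\right) - 3283 = \left(12 \left(\left(0 - 8\right) + 5\right) + 316\right) - 3283 = \left(12 \left(-8 + 5\right) + 316\right) - 3283 = \left(12 \left(-3\right) + 316\right) - 3283 = \left(-36 + 316\right) - 3283 = 280 - 3283 = -3003$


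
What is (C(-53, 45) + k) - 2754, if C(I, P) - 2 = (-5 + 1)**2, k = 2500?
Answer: -236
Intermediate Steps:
C(I, P) = 18 (C(I, P) = 2 + (-5 + 1)**2 = 2 + (-4)**2 = 2 + 16 = 18)
(C(-53, 45) + k) - 2754 = (18 + 2500) - 2754 = 2518 - 2754 = -236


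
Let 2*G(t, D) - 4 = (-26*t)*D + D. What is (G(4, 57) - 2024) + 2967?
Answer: -3981/2 ≈ -1990.5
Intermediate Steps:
G(t, D) = 2 + D/2 - 13*D*t (G(t, D) = 2 + ((-26*t)*D + D)/2 = 2 + (-26*D*t + D)/2 = 2 + (D - 26*D*t)/2 = 2 + (D/2 - 13*D*t) = 2 + D/2 - 13*D*t)
(G(4, 57) - 2024) + 2967 = ((2 + (½)*57 - 13*57*4) - 2024) + 2967 = ((2 + 57/2 - 2964) - 2024) + 2967 = (-5867/2 - 2024) + 2967 = -9915/2 + 2967 = -3981/2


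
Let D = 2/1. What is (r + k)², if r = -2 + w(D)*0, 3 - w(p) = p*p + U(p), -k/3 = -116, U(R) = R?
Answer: 119716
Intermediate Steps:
D = 2 (D = 2*1 = 2)
k = 348 (k = -3*(-116) = 348)
w(p) = 3 - p - p² (w(p) = 3 - (p*p + p) = 3 - (p² + p) = 3 - (p + p²) = 3 + (-p - p²) = 3 - p - p²)
r = -2 (r = -2 + (3 - 1*2 - 1*2²)*0 = -2 + (3 - 2 - 1*4)*0 = -2 + (3 - 2 - 4)*0 = -2 - 3*0 = -2 + 0 = -2)
(r + k)² = (-2 + 348)² = 346² = 119716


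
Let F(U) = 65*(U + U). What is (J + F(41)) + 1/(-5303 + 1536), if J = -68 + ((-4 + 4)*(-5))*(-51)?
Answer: 19821953/3767 ≈ 5262.0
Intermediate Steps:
F(U) = 130*U (F(U) = 65*(2*U) = 130*U)
J = -68 (J = -68 + (0*(-5))*(-51) = -68 + 0*(-51) = -68 + 0 = -68)
(J + F(41)) + 1/(-5303 + 1536) = (-68 + 130*41) + 1/(-5303 + 1536) = (-68 + 5330) + 1/(-3767) = 5262 - 1/3767 = 19821953/3767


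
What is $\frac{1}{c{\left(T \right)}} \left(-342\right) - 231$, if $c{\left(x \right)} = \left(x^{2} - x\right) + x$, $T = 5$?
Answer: $- \frac{6117}{25} \approx -244.68$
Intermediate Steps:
$c{\left(x \right)} = x^{2}$
$\frac{1}{c{\left(T \right)}} \left(-342\right) - 231 = \frac{1}{5^{2}} \left(-342\right) - 231 = \frac{1}{25} \left(-342\right) - 231 = - \frac{342}{25} - 231 = - \frac{6117}{25}$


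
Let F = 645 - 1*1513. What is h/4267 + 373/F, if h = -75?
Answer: -1656691/3703756 ≈ -0.44730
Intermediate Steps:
F = -868 (F = 645 - 1513 = -868)
h/4267 + 373/F = -75/4267 + 373/(-868) = -75*1/4267 + 373*(-1/868) = -75/4267 - 373/868 = -1656691/3703756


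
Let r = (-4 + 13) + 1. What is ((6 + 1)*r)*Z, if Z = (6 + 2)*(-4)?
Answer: -2240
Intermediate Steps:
Z = -32 (Z = 8*(-4) = -32)
r = 10 (r = 9 + 1 = 10)
((6 + 1)*r)*Z = ((6 + 1)*10)*(-32) = (7*10)*(-32) = 70*(-32) = -2240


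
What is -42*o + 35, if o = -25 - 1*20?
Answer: 1925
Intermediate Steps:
o = -45 (o = -25 - 20 = -45)
-42*o + 35 = -42*(-45) + 35 = 1890 + 35 = 1925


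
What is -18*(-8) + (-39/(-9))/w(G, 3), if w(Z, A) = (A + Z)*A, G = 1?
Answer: 5197/36 ≈ 144.36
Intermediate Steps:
w(Z, A) = A*(A + Z)
-18*(-8) + (-39/(-9))/w(G, 3) = -18*(-8) + (-39/(-9))/((3*(3 + 1))) = 144 + (-39*(-⅑))/((3*4)) = 144 + (13/3)/12 = 144 + (13/3)*(1/12) = 144 + 13/36 = 5197/36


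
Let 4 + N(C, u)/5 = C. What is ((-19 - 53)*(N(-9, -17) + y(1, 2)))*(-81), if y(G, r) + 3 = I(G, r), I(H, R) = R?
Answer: -384912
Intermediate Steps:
N(C, u) = -20 + 5*C
y(G, r) = -3 + r
((-19 - 53)*(N(-9, -17) + y(1, 2)))*(-81) = ((-19 - 53)*((-20 + 5*(-9)) + (-3 + 2)))*(-81) = -72*((-20 - 45) - 1)*(-81) = -72*(-65 - 1)*(-81) = -72*(-66)*(-81) = 4752*(-81) = -384912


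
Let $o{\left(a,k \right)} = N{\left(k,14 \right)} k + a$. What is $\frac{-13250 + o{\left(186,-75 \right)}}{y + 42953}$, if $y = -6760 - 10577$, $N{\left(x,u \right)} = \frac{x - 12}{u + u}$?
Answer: $- \frac{359267}{717248} \approx -0.5009$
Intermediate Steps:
$N{\left(x,u \right)} = \frac{-12 + x}{2 u}$
$o{\left(a,k \right)} = a + k \left(- \frac{3}{7} + \frac{k}{28}\right)$ ($o{\left(a,k \right)} = \frac{-12 + k}{2 \cdot 14} k + a = \frac{1}{2} \cdot \frac{1}{14} \left(-12 + k\right) k + a = \left(- \frac{3}{7} + \frac{k}{28}\right) k + a = k \left(- \frac{3}{7} + \frac{k}{28}\right) + a = a + k \left(- \frac{3}{7} + \frac{k}{28}\right)$)
$y = -17337$ ($y = -6760 - 10577 = -17337$)
$\frac{-13250 + o{\left(186,-75 \right)}}{y + 42953} = \frac{-13250 + \left(186 + \frac{1}{28} \left(-75\right) \left(-12 - 75\right)\right)}{-17337 + 42953} = \frac{-13250 + \left(186 + \frac{1}{28} \left(-75\right) \left(-87\right)\right)}{25616} = \left(-13250 + \left(186 + \frac{6525}{28}\right)\right) \frac{1}{25616} = \left(-13250 + \frac{11733}{28}\right) \frac{1}{25616} = \left(- \frac{359267}{28}\right) \frac{1}{25616} = - \frac{359267}{717248}$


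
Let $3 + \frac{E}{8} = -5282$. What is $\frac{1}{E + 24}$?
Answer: $- \frac{1}{42256} \approx -2.3665 \cdot 10^{-5}$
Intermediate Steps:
$E = -42280$ ($E = -24 + 8 \left(-5282\right) = -24 - 42256 = -42280$)
$\frac{1}{E + 24} = \frac{1}{-42280 + 24} = \frac{1}{-42256} = - \frac{1}{42256}$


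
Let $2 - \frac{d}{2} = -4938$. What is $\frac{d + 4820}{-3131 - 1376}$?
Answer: $- \frac{14700}{4507} \approx -3.2616$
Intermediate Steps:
$d = 9880$ ($d = 4 - -9876 = 4 + 9876 = 9880$)
$\frac{d + 4820}{-3131 - 1376} = \frac{9880 + 4820}{-3131 - 1376} = \frac{14700}{-4507} = 14700 \left(- \frac{1}{4507}\right) = - \frac{14700}{4507}$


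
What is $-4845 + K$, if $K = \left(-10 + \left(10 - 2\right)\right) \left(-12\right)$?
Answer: $-4821$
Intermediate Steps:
$K = 24$ ($K = \left(-10 + \left(10 - 2\right)\right) \left(-12\right) = \left(-10 + 8\right) \left(-12\right) = \left(-2\right) \left(-12\right) = 24$)
$-4845 + K = -4845 + 24 = -4821$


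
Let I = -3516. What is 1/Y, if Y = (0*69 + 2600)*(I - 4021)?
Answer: -1/19596200 ≈ -5.1030e-8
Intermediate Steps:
Y = -19596200 (Y = (0*69 + 2600)*(-3516 - 4021) = (0 + 2600)*(-7537) = 2600*(-7537) = -19596200)
1/Y = 1/(-19596200) = -1/19596200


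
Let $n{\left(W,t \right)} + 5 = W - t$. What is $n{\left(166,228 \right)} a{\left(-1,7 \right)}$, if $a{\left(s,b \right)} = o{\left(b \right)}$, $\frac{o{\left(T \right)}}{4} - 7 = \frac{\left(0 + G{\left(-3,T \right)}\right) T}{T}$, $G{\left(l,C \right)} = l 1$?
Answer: $-1072$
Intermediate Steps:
$G{\left(l,C \right)} = l$
$n{\left(W,t \right)} = -5 + W - t$ ($n{\left(W,t \right)} = -5 + \left(W - t\right) = -5 + W - t$)
$o{\left(T \right)} = 16$ ($o{\left(T \right)} = 28 + 4 \frac{\left(0 - 3\right) T}{T} = 28 + 4 \frac{\left(-3\right) T}{T} = 28 + 4 \left(-3\right) = 28 - 12 = 16$)
$a{\left(s,b \right)} = 16$
$n{\left(166,228 \right)} a{\left(-1,7 \right)} = \left(-5 + 166 - 228\right) 16 = \left(-67\right) 16 = -1072$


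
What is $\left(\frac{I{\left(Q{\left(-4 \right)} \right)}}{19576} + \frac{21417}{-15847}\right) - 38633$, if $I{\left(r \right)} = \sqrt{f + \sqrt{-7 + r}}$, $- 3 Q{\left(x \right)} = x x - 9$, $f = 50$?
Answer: $- \frac{612238568}{15847} + \frac{\sqrt{450 + 6 i \sqrt{21}}}{58728} \approx -38634.0 + 1.103 \cdot 10^{-5} i$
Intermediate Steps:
$Q{\left(x \right)} = 3 - \frac{x^{2}}{3}$ ($Q{\left(x \right)} = - \frac{x x - 9}{3} = - \frac{x^{2} - 9}{3} = - \frac{-9 + x^{2}}{3} = 3 - \frac{x^{2}}{3}$)
$I{\left(r \right)} = \sqrt{50 + \sqrt{-7 + r}}$
$\left(\frac{I{\left(Q{\left(-4 \right)} \right)}}{19576} + \frac{21417}{-15847}\right) - 38633 = \left(\frac{\sqrt{50 + \sqrt{-7 + \left(3 - \frac{\left(-4\right)^{2}}{3}\right)}}}{19576} + \frac{21417}{-15847}\right) - 38633 = \left(\sqrt{50 + \sqrt{-7 + \left(3 - \frac{16}{3}\right)}} \frac{1}{19576} + 21417 \left(- \frac{1}{15847}\right)\right) - 38633 = \left(\sqrt{50 + \sqrt{-7 + \left(3 - \frac{16}{3}\right)}} \frac{1}{19576} - \frac{21417}{15847}\right) - 38633 = \left(\sqrt{50 + \sqrt{-7 - \frac{7}{3}}} \cdot \frac{1}{19576} - \frac{21417}{15847}\right) - 38633 = \left(\sqrt{50 + \sqrt{- \frac{28}{3}}} \cdot \frac{1}{19576} - \frac{21417}{15847}\right) - 38633 = \left(\sqrt{50 + \frac{2 i \sqrt{21}}{3}} \cdot \frac{1}{19576} - \frac{21417}{15847}\right) - 38633 = \left(\frac{\sqrt{50 + \frac{2 i \sqrt{21}}{3}}}{19576} - \frac{21417}{15847}\right) - 38633 = \left(- \frac{21417}{15847} + \frac{\sqrt{50 + \frac{2 i \sqrt{21}}{3}}}{19576}\right) - 38633 = - \frac{612238568}{15847} + \frac{\sqrt{50 + \frac{2 i \sqrt{21}}{3}}}{19576}$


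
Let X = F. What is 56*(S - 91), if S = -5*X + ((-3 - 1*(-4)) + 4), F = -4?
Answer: -3696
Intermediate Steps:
X = -4
S = 25 (S = -5*(-4) + ((-3 - 1*(-4)) + 4) = 20 + ((-3 + 4) + 4) = 20 + (1 + 4) = 20 + 5 = 25)
56*(S - 91) = 56*(25 - 91) = 56*(-66) = -3696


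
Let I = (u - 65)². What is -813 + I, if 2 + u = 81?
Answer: -617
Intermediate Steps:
u = 79 (u = -2 + 81 = 79)
I = 196 (I = (79 - 65)² = 14² = 196)
-813 + I = -813 + 196 = -617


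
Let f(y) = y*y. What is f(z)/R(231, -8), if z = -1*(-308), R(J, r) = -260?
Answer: -23716/65 ≈ -364.86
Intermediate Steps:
z = 308
f(y) = y²
f(z)/R(231, -8) = 308²/(-260) = 94864*(-1/260) = -23716/65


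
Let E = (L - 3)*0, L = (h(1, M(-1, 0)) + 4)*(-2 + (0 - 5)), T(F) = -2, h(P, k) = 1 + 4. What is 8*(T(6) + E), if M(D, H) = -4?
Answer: -16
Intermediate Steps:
h(P, k) = 5
L = -63 (L = (5 + 4)*(-2 + (0 - 5)) = 9*(-2 - 5) = 9*(-7) = -63)
E = 0 (E = (-63 - 3)*0 = -66*0 = 0)
8*(T(6) + E) = 8*(-2 + 0) = 8*(-2) = -16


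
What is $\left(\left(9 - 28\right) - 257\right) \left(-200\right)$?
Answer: $55200$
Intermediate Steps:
$\left(\left(9 - 28\right) - 257\right) \left(-200\right) = \left(-19 - 257\right) \left(-200\right) = \left(-276\right) \left(-200\right) = 55200$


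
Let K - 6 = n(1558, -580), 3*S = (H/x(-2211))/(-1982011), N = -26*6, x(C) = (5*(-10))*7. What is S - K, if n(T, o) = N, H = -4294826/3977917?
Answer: 620886676020953837/4139244506820675 ≈ 150.00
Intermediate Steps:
x(C) = -350 (x(C) = -50*7 = -350)
H = -4294826/3977917 (H = -4294826*1/3977917 = -4294826/3977917 ≈ -1.0797)
N = -156
n(T, o) = -156
S = -2147413/4139244506820675 (S = (-4294826/3977917/(-350)/(-1982011))/3 = (-4294826/3977917*(-1/350)*(-1/1982011))/3 = ((2147413/696135475)*(-1/1982011))/3 = (⅓)*(-2147413/1379748168940225) = -2147413/4139244506820675 ≈ -5.1879e-10)
K = -150 (K = 6 - 156 = -150)
S - K = -2147413/4139244506820675 - 1*(-150) = -2147413/4139244506820675 + 150 = 620886676020953837/4139244506820675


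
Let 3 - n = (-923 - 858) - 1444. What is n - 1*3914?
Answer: -686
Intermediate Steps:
n = 3228 (n = 3 - ((-923 - 858) - 1444) = 3 - (-1781 - 1444) = 3 - 1*(-3225) = 3 + 3225 = 3228)
n - 1*3914 = 3228 - 1*3914 = 3228 - 3914 = -686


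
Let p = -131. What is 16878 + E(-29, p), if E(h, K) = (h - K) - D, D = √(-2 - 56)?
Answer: 16980 - I*√58 ≈ 16980.0 - 7.6158*I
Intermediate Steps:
D = I*√58 (D = √(-58) = I*√58 ≈ 7.6158*I)
E(h, K) = h - K - I*√58 (E(h, K) = (h - K) - I*√58 = h - K - I*√58)
16878 + E(-29, p) = 16878 + (-29 - 1*(-131) - I*√58) = 16878 + (-29 + 131 - I*√58) = 16878 + (102 - I*√58) = 16980 - I*√58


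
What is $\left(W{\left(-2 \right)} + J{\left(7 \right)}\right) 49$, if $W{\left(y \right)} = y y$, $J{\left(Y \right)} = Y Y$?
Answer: $2597$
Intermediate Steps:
$J{\left(Y \right)} = Y^{2}$
$W{\left(y \right)} = y^{2}$
$\left(W{\left(-2 \right)} + J{\left(7 \right)}\right) 49 = \left(\left(-2\right)^{2} + 7^{2}\right) 49 = \left(4 + 49\right) 49 = 53 \cdot 49 = 2597$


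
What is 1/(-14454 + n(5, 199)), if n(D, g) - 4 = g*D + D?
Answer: -1/13450 ≈ -7.4349e-5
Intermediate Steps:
n(D, g) = 4 + D + D*g (n(D, g) = 4 + (g*D + D) = 4 + (D*g + D) = 4 + (D + D*g) = 4 + D + D*g)
1/(-14454 + n(5, 199)) = 1/(-14454 + (4 + 5 + 5*199)) = 1/(-14454 + (4 + 5 + 995)) = 1/(-14454 + 1004) = 1/(-13450) = -1/13450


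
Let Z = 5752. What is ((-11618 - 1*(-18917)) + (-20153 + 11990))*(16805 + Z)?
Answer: -19489248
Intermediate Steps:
((-11618 - 1*(-18917)) + (-20153 + 11990))*(16805 + Z) = ((-11618 - 1*(-18917)) + (-20153 + 11990))*(16805 + 5752) = ((-11618 + 18917) - 8163)*22557 = (7299 - 8163)*22557 = -864*22557 = -19489248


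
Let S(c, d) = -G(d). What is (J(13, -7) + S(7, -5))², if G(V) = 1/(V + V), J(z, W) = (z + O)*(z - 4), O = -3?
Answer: 811801/100 ≈ 8118.0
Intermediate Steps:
J(z, W) = (-4 + z)*(-3 + z) (J(z, W) = (z - 3)*(z - 4) = (-3 + z)*(-4 + z) = (-4 + z)*(-3 + z))
G(V) = 1/(2*V)
S(c, d) = -1/(2*d)
(J(13, -7) + S(7, -5))² = ((12 + 13² - 7*13) - ½/(-5))² = ((12 + 169 - 91) - ½*(-⅕))² = (90 + ⅒)² = (901/10)² = 811801/100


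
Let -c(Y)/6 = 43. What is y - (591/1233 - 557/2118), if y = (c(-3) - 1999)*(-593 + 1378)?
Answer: -514100222443/290166 ≈ -1.7717e+6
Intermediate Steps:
c(Y) = -258 (c(Y) = -6*43 = -258)
y = -1771745 (y = (-258 - 1999)*(-593 + 1378) = -2257*785 = -1771745)
y - (591/1233 - 557/2118) = -1771745 - (591/1233 - 557/2118) = -1771745 - (591*(1/1233) - 557*1/2118) = -1771745 - (197/411 - 557/2118) = -1771745 - 1*62773/290166 = -1771745 - 62773/290166 = -514100222443/290166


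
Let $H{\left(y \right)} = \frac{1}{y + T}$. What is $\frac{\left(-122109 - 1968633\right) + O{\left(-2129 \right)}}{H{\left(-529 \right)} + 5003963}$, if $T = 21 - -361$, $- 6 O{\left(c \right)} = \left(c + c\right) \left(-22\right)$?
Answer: $- \frac{38704267}{91947820} \approx -0.42094$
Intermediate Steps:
$O{\left(c \right)} = \frac{22 c}{3}$ ($O{\left(c \right)} = - \frac{\left(c + c\right) \left(-22\right)}{6} = - \frac{2 c \left(-22\right)}{6} = - \frac{\left(-44\right) c}{6} = \frac{22 c}{3}$)
$T = 382$ ($T = 21 + 361 = 382$)
$H{\left(y \right)} = \frac{1}{382 + y}$ ($H{\left(y \right)} = \frac{1}{y + 382} = \frac{1}{382 + y}$)
$\frac{\left(-122109 - 1968633\right) + O{\left(-2129 \right)}}{H{\left(-529 \right)} + 5003963} = \frac{\left(-122109 - 1968633\right) + \frac{22}{3} \left(-2129\right)}{\frac{1}{382 - 529} + 5003963} = \frac{-2090742 - \frac{46838}{3}}{\frac{1}{-147} + 5003963} = - \frac{6319064}{3 \left(- \frac{1}{147} + 5003963\right)} = - \frac{6319064}{3 \cdot \frac{735582560}{147}} = \left(- \frac{6319064}{3}\right) \frac{147}{735582560} = - \frac{38704267}{91947820}$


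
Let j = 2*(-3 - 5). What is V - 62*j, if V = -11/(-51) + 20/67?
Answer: 3391421/3417 ≈ 992.51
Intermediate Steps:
V = 1757/3417 (V = -11*(-1/51) + 20*(1/67) = 11/51 + 20/67 = 1757/3417 ≈ 0.51419)
j = -16 (j = 2*(-8) = -16)
V - 62*j = 1757/3417 - 62*(-16) = 1757/3417 + 992 = 3391421/3417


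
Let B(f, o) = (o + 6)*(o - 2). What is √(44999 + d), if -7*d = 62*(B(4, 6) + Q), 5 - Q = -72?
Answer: √2150701/7 ≈ 209.50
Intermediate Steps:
Q = 77 (Q = 5 - 1*(-72) = 5 + 72 = 77)
B(f, o) = (-2 + o)*(6 + o) (B(f, o) = (6 + o)*(-2 + o) = (-2 + o)*(6 + o))
d = -7750/7 (d = -62*((-12 + 6² + 4*6) + 77)/7 = -62*((-12 + 36 + 24) + 77)/7 = -62*(48 + 77)/7 = -62*125/7 = -⅐*7750 = -7750/7 ≈ -1107.1)
√(44999 + d) = √(44999 - 7750/7) = √(307243/7) = √2150701/7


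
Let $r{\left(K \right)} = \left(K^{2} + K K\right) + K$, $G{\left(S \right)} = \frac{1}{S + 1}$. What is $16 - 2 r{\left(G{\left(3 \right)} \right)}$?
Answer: $\frac{61}{4} \approx 15.25$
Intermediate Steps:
$G{\left(S \right)} = \frac{1}{1 + S}$
$r{\left(K \right)} = K + 2 K^{2}$ ($r{\left(K \right)} = \left(K^{2} + K^{2}\right) + K = 2 K^{2} + K = K + 2 K^{2}$)
$16 - 2 r{\left(G{\left(3 \right)} \right)} = 16 - 2 \frac{1 + \frac{2}{1 + 3}}{1 + 3} = 16 - 2 \frac{1 + \frac{2}{4}}{4} = 16 - 2 \frac{1 + 2 \cdot \frac{1}{4}}{4} = 16 - 2 \frac{1 + \frac{1}{2}}{4} = 16 - 2 \cdot \frac{1}{4} \cdot \frac{3}{2} = 16 - \frac{3}{4} = \frac{61}{4}$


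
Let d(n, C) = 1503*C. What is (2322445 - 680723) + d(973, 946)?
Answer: 3063560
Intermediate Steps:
(2322445 - 680723) + d(973, 946) = (2322445 - 680723) + 1503*946 = 1641722 + 1421838 = 3063560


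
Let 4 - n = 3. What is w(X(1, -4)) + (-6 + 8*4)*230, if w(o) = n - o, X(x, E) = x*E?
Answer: 5985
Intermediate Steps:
n = 1 (n = 4 - 1*3 = 4 - 3 = 1)
X(x, E) = E*x
w(o) = 1 - o
w(X(1, -4)) + (-6 + 8*4)*230 = (1 - (-4)) + (-6 + 8*4)*230 = (1 - 1*(-4)) + (-6 + 32)*230 = (1 + 4) + 26*230 = 5 + 5980 = 5985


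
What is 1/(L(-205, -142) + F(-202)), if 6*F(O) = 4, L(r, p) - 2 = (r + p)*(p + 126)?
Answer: 3/16664 ≈ 0.00018003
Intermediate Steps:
L(r, p) = 2 + (126 + p)*(p + r) (L(r, p) = 2 + (r + p)*(p + 126) = 2 + (p + r)*(126 + p) = 2 + (126 + p)*(p + r))
F(O) = 2/3 (F(O) = (1/6)*4 = 2/3)
1/(L(-205, -142) + F(-202)) = 1/((2 + (-142)**2 + 126*(-142) + 126*(-205) - 142*(-205)) + 2/3) = 1/((2 + 20164 - 17892 - 25830 + 29110) + 2/3) = 1/(5554 + 2/3) = 1/(16664/3) = 3/16664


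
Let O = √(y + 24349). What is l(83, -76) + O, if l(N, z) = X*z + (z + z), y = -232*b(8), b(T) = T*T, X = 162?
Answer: -12464 + √9501 ≈ -12367.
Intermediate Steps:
b(T) = T²
y = -14848 (y = -232*8² = -232*64 = -14848)
l(N, z) = 164*z (l(N, z) = 162*z + (z + z) = 162*z + 2*z = 164*z)
O = √9501 (O = √(-14848 + 24349) = √9501 ≈ 97.473)
l(83, -76) + O = 164*(-76) + √9501 = -12464 + √9501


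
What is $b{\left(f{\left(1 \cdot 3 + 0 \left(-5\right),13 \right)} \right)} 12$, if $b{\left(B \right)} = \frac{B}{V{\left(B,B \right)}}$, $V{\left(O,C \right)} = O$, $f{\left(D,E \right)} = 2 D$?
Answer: $12$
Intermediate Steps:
$b{\left(B \right)} = 1$ ($b{\left(B \right)} = \frac{B}{B} = 1$)
$b{\left(f{\left(1 \cdot 3 + 0 \left(-5\right),13 \right)} \right)} 12 = 1 \cdot 12 = 12$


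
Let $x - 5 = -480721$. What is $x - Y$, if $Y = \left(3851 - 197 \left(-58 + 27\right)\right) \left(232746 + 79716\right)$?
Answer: $-3111977312$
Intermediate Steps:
$x = -480716$ ($x = 5 - 480721 = -480716$)
$Y = 3111496596$ ($Y = \left(3851 - -6107\right) 312462 = \left(3851 + 6107\right) 312462 = 9958 \cdot 312462 = 3111496596$)
$x - Y = -480716 - 3111496596 = -3111977312$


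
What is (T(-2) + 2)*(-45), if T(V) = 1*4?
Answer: -270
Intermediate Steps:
T(V) = 4
(T(-2) + 2)*(-45) = (4 + 2)*(-45) = 6*(-45) = -270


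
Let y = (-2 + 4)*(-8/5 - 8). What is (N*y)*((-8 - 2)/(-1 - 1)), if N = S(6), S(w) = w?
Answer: -576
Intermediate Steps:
N = 6
y = -96/5 (y = 2*(-8*⅕ - 8) = 2*(-8/5 - 8) = 2*(-48/5) = -96/5 ≈ -19.200)
(N*y)*((-8 - 2)/(-1 - 1)) = (6*(-96/5))*((-8 - 2)/(-1 - 1)) = -(-1152)/(-2) = -(-1152)*(-1)/2 = -576/5*5 = -576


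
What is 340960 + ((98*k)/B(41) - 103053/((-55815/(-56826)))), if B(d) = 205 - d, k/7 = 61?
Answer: 360494804083/1525610 ≈ 2.3630e+5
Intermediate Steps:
k = 427 (k = 7*61 = 427)
340960 + ((98*k)/B(41) - 103053/((-55815/(-56826)))) = 340960 + ((98*427)/(205 - 1*41) - 103053/((-55815/(-56826)))) = 340960 + (41846/(205 - 41) - 103053/((-55815*(-1/56826)))) = 340960 + (41846/164 - 103053/18605/18942) = 340960 + (41846*(1/164) - 103053*18942/18605) = 340960 + (20923/82 - 1952029926/18605) = 340960 - 159677181517/1525610 = 360494804083/1525610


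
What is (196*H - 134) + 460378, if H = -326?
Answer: 396348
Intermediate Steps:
(196*H - 134) + 460378 = (196*(-326) - 134) + 460378 = (-63896 - 134) + 460378 = -64030 + 460378 = 396348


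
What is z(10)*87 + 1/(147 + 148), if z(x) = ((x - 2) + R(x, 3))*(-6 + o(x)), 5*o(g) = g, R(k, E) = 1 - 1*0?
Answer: -923939/295 ≈ -3132.0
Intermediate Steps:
R(k, E) = 1 (R(k, E) = 1 + 0 = 1)
o(g) = g/5
z(x) = (-1 + x)*(-6 + x/5) (z(x) = ((x - 2) + 1)*(-6 + x/5) = ((-2 + x) + 1)*(-6 + x/5) = (-1 + x)*(-6 + x/5))
z(10)*87 + 1/(147 + 148) = (6 - 31/5*10 + (⅕)*10²)*87 + 1/(147 + 148) = (6 - 62 + (⅕)*100)*87 + 1/295 = (6 - 62 + 20)*87 + 1/295 = -36*87 + 1/295 = -3132 + 1/295 = -923939/295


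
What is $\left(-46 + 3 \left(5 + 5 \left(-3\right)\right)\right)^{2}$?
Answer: $5776$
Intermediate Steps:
$\left(-46 + 3 \left(5 + 5 \left(-3\right)\right)\right)^{2} = \left(-46 + 3 \left(5 - 15\right)\right)^{2} = \left(-46 + 3 \left(-10\right)\right)^{2} = \left(-46 - 30\right)^{2} = \left(-76\right)^{2} = 5776$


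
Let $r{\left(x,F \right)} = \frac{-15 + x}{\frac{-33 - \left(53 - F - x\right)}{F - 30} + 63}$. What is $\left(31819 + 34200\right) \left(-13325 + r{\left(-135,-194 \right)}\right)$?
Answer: $- \frac{12781666261625}{14527} \approx -8.7986 \cdot 10^{8}$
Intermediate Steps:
$r{\left(x,F \right)} = \frac{-15 + x}{63 + \frac{-86 + F + x}{-30 + F}}$ ($r{\left(x,F \right)} = \frac{-15 + x}{\frac{-33 - \left(53 - F - x\right)}{-30 + F} + 63} = \frac{-15 + x}{\frac{-33 + \left(-53 + F + x\right)}{-30 + F} + 63} = \frac{-15 + x}{\frac{-86 + F + x}{-30 + F} + 63} = \frac{-15 + x}{63 + \frac{-86 + F + x}{-30 + F}}$)
$\left(31819 + 34200\right) \left(-13325 + r{\left(-135,-194 \right)}\right) = \left(31819 + 34200\right) \left(-13325 + \frac{450 - -4050 - -2910 - -26190}{-1976 - 135 + 64 \left(-194\right)}\right) = 66019 \left(-13325 + \frac{450 + 4050 + 2910 + 26190}{-1976 - 135 - 12416}\right) = 66019 \left(-13325 + \frac{1}{-14527} \cdot 33600\right) = 66019 \left(-13325 - \frac{33600}{14527}\right) = 66019 \left(- \frac{193605875}{14527}\right) = - \frac{12781666261625}{14527}$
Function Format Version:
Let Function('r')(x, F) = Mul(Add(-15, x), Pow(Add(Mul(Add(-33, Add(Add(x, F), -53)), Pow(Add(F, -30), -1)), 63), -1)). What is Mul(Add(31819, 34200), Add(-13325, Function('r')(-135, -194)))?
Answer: Rational(-12781666261625, 14527) ≈ -8.7986e+8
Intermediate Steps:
Function('r')(x, F) = Mul(Pow(Add(63, Mul(Pow(Add(-30, F), -1), Add(-86, F, x))), -1), Add(-15, x)) (Function('r')(x, F) = Mul(Add(-15, x), Pow(Add(Mul(Add(-33, Add(Add(F, x), -53)), Pow(Add(-30, F), -1)), 63), -1)) = Mul(Add(-15, x), Pow(Add(Mul(Add(-33, Add(-53, F, x)), Pow(Add(-30, F), -1)), 63), -1)) = Mul(Add(-15, x), Pow(Add(Mul(Add(-86, F, x), Pow(Add(-30, F), -1)), 63), -1)) = Mul(Add(-15, x), Pow(Add(Mul(Pow(Add(-30, F), -1), Add(-86, F, x)), 63), -1)) = Mul(Add(-15, x), Pow(Add(63, Mul(Pow(Add(-30, F), -1), Add(-86, F, x))), -1)) = Mul(Pow(Add(63, Mul(Pow(Add(-30, F), -1), Add(-86, F, x))), -1), Add(-15, x)))
Mul(Add(31819, 34200), Add(-13325, Function('r')(-135, -194))) = Mul(Add(31819, 34200), Add(-13325, Mul(Pow(Add(-1976, -135, Mul(64, -194)), -1), Add(450, Mul(-30, -135), Mul(-15, -194), Mul(-194, -135))))) = Mul(66019, Add(-13325, Mul(Pow(Add(-1976, -135, -12416), -1), Add(450, 4050, 2910, 26190)))) = Mul(66019, Add(-13325, Mul(Pow(-14527, -1), 33600))) = Mul(66019, Add(-13325, Mul(Rational(-1, 14527), 33600))) = Mul(66019, Add(-13325, Rational(-33600, 14527))) = Mul(66019, Rational(-193605875, 14527)) = Rational(-12781666261625, 14527)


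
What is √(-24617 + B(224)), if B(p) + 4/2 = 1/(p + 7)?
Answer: 2*I*√328423557/231 ≈ 156.9*I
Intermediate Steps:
B(p) = -2 + 1/(7 + p) (B(p) = -2 + 1/(p + 7) = -2 + 1/(7 + p))
√(-24617 + B(224)) = √(-24617 + (-13 - 2*224)/(7 + 224)) = √(-24617 + (-13 - 448)/231) = √(-24617 + (1/231)*(-461)) = √(-24617 - 461/231) = √(-5686988/231) = 2*I*√328423557/231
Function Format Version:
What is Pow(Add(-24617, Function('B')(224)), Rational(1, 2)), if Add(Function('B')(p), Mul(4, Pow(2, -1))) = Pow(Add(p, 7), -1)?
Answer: Mul(Rational(2, 231), I, Pow(328423557, Rational(1, 2))) ≈ Mul(156.90, I)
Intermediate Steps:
Function('B')(p) = Add(-2, Pow(Add(7, p), -1)) (Function('B')(p) = Add(-2, Pow(Add(p, 7), -1)) = Add(-2, Pow(Add(7, p), -1)))
Pow(Add(-24617, Function('B')(224)), Rational(1, 2)) = Pow(Add(-24617, Mul(Pow(Add(7, 224), -1), Add(-13, Mul(-2, 224)))), Rational(1, 2)) = Pow(Add(-24617, Mul(Pow(231, -1), Add(-13, -448))), Rational(1, 2)) = Pow(Add(-24617, Mul(Rational(1, 231), -461)), Rational(1, 2)) = Pow(Add(-24617, Rational(-461, 231)), Rational(1, 2)) = Pow(Rational(-5686988, 231), Rational(1, 2)) = Mul(Rational(2, 231), I, Pow(328423557, Rational(1, 2)))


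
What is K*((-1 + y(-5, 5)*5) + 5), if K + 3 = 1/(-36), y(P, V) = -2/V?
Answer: -109/18 ≈ -6.0556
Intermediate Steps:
K = -109/36 (K = -3 + 1/(-36) = -3 - 1/36 = -109/36 ≈ -3.0278)
K*((-1 + y(-5, 5)*5) + 5) = -109*((-1 - 2/5*5) + 5)/36 = -109*((-1 - 2) + 5)/36 = -109*(-3 + 5)/36 = -109/36*2 = -109/18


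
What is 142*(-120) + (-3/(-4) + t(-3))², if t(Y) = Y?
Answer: -272559/16 ≈ -17035.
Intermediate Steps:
142*(-120) + (-3/(-4) + t(-3))² = 142*(-120) + (-3/(-4) - 3)² = -17040 + (-3*(-¼) - 3)² = -17040 + (¾ - 3)² = -17040 + (-9/4)² = -17040 + 81/16 = -272559/16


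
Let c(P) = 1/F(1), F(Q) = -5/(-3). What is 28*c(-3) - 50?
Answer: -166/5 ≈ -33.200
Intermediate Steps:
F(Q) = 5/3 (F(Q) = -5*(-⅓) = 5/3)
c(P) = ⅗ (c(P) = 1/(5/3) = ⅗)
28*c(-3) - 50 = 28*(⅗) - 50 = 84/5 - 50 = -166/5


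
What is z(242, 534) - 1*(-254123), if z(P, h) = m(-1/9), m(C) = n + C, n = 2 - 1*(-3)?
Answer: 2287151/9 ≈ 2.5413e+5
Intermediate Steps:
n = 5 (n = 2 + 3 = 5)
m(C) = 5 + C
z(P, h) = 44/9 (z(P, h) = 5 - 1/9 = 44/9)
z(242, 534) - 1*(-254123) = 44/9 - 1*(-254123) = 44/9 + 254123 = 2287151/9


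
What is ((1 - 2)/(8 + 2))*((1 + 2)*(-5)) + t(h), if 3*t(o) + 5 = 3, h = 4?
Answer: ⅚ ≈ 0.83333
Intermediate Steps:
t(o) = -⅔ (t(o) = -5/3 + (⅓)*3 = -5/3 + 1 = -⅔)
((1 - 2)/(8 + 2))*((1 + 2)*(-5)) + t(h) = ((1 - 2)/(8 + 2))*((1 + 2)*(-5)) - ⅔ = (-1/10)*(3*(-5)) - ⅔ = -1*⅒*(-15) - ⅔ = -⅒*(-15) - ⅔ = 3/2 - ⅔ = ⅚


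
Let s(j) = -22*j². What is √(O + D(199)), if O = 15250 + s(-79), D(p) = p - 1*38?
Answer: I*√121891 ≈ 349.13*I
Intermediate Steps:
D(p) = -38 + p (D(p) = p - 38 = -38 + p)
O = -122052 (O = 15250 - 22*(-79)² = 15250 - 22*6241 = 15250 - 137302 = -122052)
√(O + D(199)) = √(-122052 + (-38 + 199)) = √(-122052 + 161) = √(-121891) = I*√121891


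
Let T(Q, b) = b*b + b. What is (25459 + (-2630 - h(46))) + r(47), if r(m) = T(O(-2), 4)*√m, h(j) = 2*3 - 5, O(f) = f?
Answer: 22828 + 20*√47 ≈ 22965.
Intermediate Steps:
T(Q, b) = b + b² (T(Q, b) = b² + b = b + b²)
h(j) = 1 (h(j) = 6 - 5 = 1)
r(m) = 20*√m (r(m) = (4*(1 + 4))*√m = (4*5)*√m = 20*√m)
(25459 + (-2630 - h(46))) + r(47) = (25459 + (-2630 - 1*1)) + 20*√47 = (25459 + (-2630 - 1)) + 20*√47 = (25459 - 2631) + 20*√47 = 22828 + 20*√47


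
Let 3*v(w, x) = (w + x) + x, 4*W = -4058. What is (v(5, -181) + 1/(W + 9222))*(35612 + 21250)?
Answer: -111073264146/16415 ≈ -6.7666e+6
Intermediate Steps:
W = -2029/2 (W = (¼)*(-4058) = -2029/2 ≈ -1014.5)
v(w, x) = w/3 + 2*x/3 (v(w, x) = ((w + x) + x)/3 = (w + 2*x)/3 = w/3 + 2*x/3)
(v(5, -181) + 1/(W + 9222))*(35612 + 21250) = (((⅓)*5 + (⅔)*(-181)) + 1/(-2029/2 + 9222))*(35612 + 21250) = ((5/3 - 362/3) + 1/(16415/2))*56862 = (-119 + 2/16415)*56862 = -1953383/16415*56862 = -111073264146/16415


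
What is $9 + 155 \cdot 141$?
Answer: $21864$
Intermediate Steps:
$9 + 155 \cdot 141 = 9 + 21855 = 21864$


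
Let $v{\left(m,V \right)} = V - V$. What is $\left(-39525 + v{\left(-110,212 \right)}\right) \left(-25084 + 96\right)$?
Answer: $987650700$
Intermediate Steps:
$v{\left(m,V \right)} = 0$
$\left(-39525 + v{\left(-110,212 \right)}\right) \left(-25084 + 96\right) = \left(-39525 + 0\right) \left(-25084 + 96\right) = \left(-39525\right) \left(-24988\right) = 987650700$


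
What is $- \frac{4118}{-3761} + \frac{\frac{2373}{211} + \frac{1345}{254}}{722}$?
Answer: $\frac{162679732081}{145531398548} \approx 1.1178$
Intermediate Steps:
$- \frac{4118}{-3761} + \frac{\frac{2373}{211} + \frac{1345}{254}}{722} = \left(-4118\right) \left(- \frac{1}{3761}\right) + \left(2373 \cdot \frac{1}{211} + 1345 \cdot \frac{1}{254}\right) \frac{1}{722} = \frac{4118}{3761} + \left(\frac{2373}{211} + \frac{1345}{254}\right) \frac{1}{722} = \frac{4118}{3761} + \frac{886537}{53594} \cdot \frac{1}{722} = \frac{4118}{3761} + \frac{886537}{38694868} = \frac{162679732081}{145531398548}$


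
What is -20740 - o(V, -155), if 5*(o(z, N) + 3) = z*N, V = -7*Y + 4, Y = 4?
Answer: -21481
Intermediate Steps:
V = -24 (V = -7*4 + 4 = -28 + 4 = -24)
o(z, N) = -3 + N*z/5 (o(z, N) = -3 + (z*N)/5 = -3 + (N*z)/5 = -3 + N*z/5)
-20740 - o(V, -155) = -20740 - (-3 + (⅕)*(-155)*(-24)) = -20740 - (-3 + 744) = -20740 - 1*741 = -20740 - 741 = -21481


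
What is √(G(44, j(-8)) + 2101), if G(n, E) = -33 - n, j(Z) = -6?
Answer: 2*√506 ≈ 44.989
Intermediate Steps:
√(G(44, j(-8)) + 2101) = √((-33 - 1*44) + 2101) = √((-33 - 44) + 2101) = √(-77 + 2101) = √2024 = 2*√506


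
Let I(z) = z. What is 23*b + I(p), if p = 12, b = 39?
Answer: 909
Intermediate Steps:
23*b + I(p) = 23*39 + 12 = 897 + 12 = 909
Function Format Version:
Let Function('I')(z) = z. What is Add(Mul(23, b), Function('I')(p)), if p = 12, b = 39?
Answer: 909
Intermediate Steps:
Add(Mul(23, b), Function('I')(p)) = Add(Mul(23, 39), 12) = Add(897, 12) = 909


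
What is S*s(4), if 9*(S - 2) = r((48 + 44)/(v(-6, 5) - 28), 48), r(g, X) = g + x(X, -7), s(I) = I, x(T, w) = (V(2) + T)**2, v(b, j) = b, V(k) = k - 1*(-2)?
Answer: 184912/153 ≈ 1208.6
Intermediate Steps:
V(k) = 2 + k (V(k) = k + 2 = 2 + k)
x(T, w) = (4 + T)**2 (x(T, w) = ((2 + 2) + T)**2 = (4 + T)**2)
r(g, X) = g + (4 + X)**2
S = 46228/153 (S = 2 + ((48 + 44)/(-6 - 28) + (4 + 48)**2)/9 = 2 + (92/(-34) + 52**2)/9 = 2 + (92*(-1/34) + 2704)/9 = 2 + (-46/17 + 2704)/9 = 2 + (1/9)*(45922/17) = 2 + 45922/153 = 46228/153 ≈ 302.14)
S*s(4) = (46228/153)*4 = 184912/153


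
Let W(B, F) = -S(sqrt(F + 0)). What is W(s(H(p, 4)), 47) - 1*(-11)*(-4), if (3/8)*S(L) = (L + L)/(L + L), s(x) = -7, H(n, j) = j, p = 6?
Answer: -140/3 ≈ -46.667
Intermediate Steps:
S(L) = 8/3 (S(L) = 8*((L + L)/(L + L))/3 = 8*((2*L)/((2*L)))/3 = 8*((2*L)*(1/(2*L)))/3 = (8/3)*1 = 8/3)
W(B, F) = -8/3 (W(B, F) = -1*8/3 = -8/3)
W(s(H(p, 4)), 47) - 1*(-11)*(-4) = -8/3 - 1*(-11)*(-4) = -8/3 + 11*(-4) = -8/3 - 44 = -140/3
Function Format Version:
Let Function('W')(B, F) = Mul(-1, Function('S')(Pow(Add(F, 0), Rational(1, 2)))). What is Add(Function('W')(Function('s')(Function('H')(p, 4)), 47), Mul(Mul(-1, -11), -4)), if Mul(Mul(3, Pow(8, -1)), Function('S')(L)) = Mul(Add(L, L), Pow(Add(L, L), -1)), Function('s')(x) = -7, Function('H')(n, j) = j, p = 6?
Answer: Rational(-140, 3) ≈ -46.667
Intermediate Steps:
Function('S')(L) = Rational(8, 3) (Function('S')(L) = Mul(Rational(8, 3), Mul(Add(L, L), Pow(Add(L, L), -1))) = Mul(Rational(8, 3), Mul(Mul(2, L), Pow(Mul(2, L), -1))) = Mul(Rational(8, 3), Mul(Mul(2, L), Mul(Rational(1, 2), Pow(L, -1)))) = Mul(Rational(8, 3), 1) = Rational(8, 3))
Function('W')(B, F) = Rational(-8, 3) (Function('W')(B, F) = Mul(-1, Rational(8, 3)) = Rational(-8, 3))
Add(Function('W')(Function('s')(Function('H')(p, 4)), 47), Mul(Mul(-1, -11), -4)) = Add(Rational(-8, 3), Mul(Mul(-1, -11), -4)) = Add(Rational(-8, 3), Mul(11, -4)) = Add(Rational(-8, 3), -44) = Rational(-140, 3)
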